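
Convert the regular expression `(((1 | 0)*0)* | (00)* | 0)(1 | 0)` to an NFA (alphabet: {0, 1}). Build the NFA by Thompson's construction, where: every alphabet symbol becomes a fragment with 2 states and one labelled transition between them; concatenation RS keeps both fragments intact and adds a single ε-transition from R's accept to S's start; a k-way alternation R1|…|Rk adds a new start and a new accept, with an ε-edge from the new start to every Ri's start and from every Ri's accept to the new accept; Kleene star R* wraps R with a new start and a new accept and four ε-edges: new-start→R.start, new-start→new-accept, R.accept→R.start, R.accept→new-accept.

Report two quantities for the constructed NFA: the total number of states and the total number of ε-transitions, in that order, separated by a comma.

28, 29

Building bottom-up:
Each of the 8 symbol leaves contributes 2 states and 0 ε-transitions.
  1 | 0 — 6 states, 4 ε-transitions
  (1 | 0)* — 8 states, 8 ε-transitions
  (1 | 0)*0 — 10 states, 9 ε-transitions
  ((1 | 0)*0)* — 12 states, 13 ε-transitions
  00 — 4 states, 1 ε-transition
  (00)* — 6 states, 5 ε-transitions
  ((1 | 0)*0)* | (00)* | 0 — 22 states, 24 ε-transitions
  1 | 0 — 6 states, 4 ε-transitions
  (((1 | 0)*0)* | (00)* | 0)(1 | 0) — 28 states, 29 ε-transitions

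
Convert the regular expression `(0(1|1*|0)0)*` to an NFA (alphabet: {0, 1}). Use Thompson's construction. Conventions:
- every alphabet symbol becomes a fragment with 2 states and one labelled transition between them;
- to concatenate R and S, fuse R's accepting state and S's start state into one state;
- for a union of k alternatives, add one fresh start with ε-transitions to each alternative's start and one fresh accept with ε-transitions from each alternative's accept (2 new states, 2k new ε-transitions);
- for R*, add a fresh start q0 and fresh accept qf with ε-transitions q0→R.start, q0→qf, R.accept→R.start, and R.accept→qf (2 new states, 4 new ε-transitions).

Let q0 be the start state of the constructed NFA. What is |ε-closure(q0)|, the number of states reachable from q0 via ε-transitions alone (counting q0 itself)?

3

Work bottom-up. For each fragment F, track |ε-closure(F.start)| and whether F's accept lies in that closure (i.e. whether F accepts ε). A single-symbol fragment has closure size 1 and does not accept ε.
  1* — the star's fresh start ε-reaches both the body's start and the fresh accept: |ε-closure| = 2 + 1 = 3
  1|1*|0 — new start ε-reaches every alternative's start; at least one alternative accepts ε, so the union's new accept is reached too: |ε-closure| = 1 + 1 + 3 + 1 + 1 = 7
  0(1|1*|0)0 — |ε-closure| equals the left operand's closure size = 1 (its accept is not ε-reachable, so the closure stops there)
  (0(1|1*|0)0)* — the star's fresh start ε-reaches both the body's start and the fresh accept: |ε-closure| = 2 + 1 = 3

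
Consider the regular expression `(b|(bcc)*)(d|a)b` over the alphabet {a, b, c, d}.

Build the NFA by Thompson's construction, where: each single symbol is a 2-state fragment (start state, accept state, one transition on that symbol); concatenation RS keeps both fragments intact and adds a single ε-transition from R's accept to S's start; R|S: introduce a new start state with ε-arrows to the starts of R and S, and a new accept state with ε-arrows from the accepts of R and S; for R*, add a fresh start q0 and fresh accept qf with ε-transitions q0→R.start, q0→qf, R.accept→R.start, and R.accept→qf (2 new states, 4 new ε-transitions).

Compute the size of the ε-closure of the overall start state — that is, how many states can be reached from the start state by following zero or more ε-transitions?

9

Let C(F) = |ε-closure(F.start)| within fragment F, and note whether F accepts ε. Symbol fragments have C = 1 and do not accept ε. Then:
  bcc → |ε-closure| equals the left operand's closure size = 1 (its accept is not ε-reachable, so the closure stops there)
  (bcc)* → the star's fresh start ε-reaches both the body's start and the fresh accept: |ε-closure| = 2 + 1 = 3
  b|(bcc)* → |ε-closure| = 1 (new start) + (1 + 3) + 1 (new accept, since some branch ε-reaches its own accept) = 6
  d|a → new start ε-reaches every alternative's start; none of them accept ε, so the new accept is not reached: |ε-closure| = 1 + 1 + 1 = 3
  (b|(bcc)*)(d|a)b → |ε-closure| = 6 + 3 = 9 (closure spills across the concat boundary because the left factor accepts ε)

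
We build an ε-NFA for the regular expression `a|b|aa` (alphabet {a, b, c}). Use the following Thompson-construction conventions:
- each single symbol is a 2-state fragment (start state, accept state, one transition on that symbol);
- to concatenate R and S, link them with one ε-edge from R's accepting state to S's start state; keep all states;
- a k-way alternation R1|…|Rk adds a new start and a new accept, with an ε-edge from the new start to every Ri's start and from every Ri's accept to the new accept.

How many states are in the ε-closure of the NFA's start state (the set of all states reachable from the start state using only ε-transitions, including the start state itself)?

4

Let C(F) = |ε-closure(F.start)| within fragment F, and note whether F accepts ε. Symbol fragments have C = 1 and do not accept ε. Then:
  aa : same as the first factor's closure: |ε-closure| = 1
  a|b|aa : |ε-closure| = 1 + 1 + 1 + 1 = 4 (the new accept is not ε-reachable since no branch accepts ε)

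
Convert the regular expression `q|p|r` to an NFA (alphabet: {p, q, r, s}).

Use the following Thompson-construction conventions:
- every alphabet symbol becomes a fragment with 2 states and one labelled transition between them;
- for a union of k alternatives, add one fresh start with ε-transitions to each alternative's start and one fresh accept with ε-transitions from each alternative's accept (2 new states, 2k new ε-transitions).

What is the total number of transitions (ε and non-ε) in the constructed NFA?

Bottom-up over the parse tree:
Each of the 3 symbol leaves contributes 1 transition (1 symbol, 0 ε).
  q|p|r = 9 transitions (3 symbol, 6 ε)

9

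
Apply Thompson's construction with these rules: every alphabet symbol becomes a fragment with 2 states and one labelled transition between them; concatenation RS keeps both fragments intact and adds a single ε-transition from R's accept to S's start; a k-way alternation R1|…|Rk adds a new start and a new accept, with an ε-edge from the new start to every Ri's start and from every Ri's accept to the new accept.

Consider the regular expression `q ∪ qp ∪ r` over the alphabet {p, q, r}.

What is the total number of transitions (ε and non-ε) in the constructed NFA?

11

Recursing over subexpressions:
Each of the 4 symbol leaves contributes 1 transition (1 symbol, 0 ε).
  qp : 3 transitions (2 symbol, 1 ε)
  q ∪ qp ∪ r : 11 transitions (4 symbol, 7 ε)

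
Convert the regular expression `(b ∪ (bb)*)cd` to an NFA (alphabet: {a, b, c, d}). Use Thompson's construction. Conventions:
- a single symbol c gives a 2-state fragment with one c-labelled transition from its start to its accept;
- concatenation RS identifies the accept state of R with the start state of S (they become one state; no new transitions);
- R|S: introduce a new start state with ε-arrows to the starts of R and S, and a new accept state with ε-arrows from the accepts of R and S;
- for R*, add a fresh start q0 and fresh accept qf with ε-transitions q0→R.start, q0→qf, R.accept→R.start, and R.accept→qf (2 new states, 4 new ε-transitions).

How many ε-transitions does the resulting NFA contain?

By structural recursion:
Each of the 5 symbol leaves contributes 0 ε-transitions.
  bb = 0 ε-transitions
  (bb)* = 4 ε-transitions
  b ∪ (bb)* = 8 ε-transitions
  (b ∪ (bb)*)cd = 8 ε-transitions

8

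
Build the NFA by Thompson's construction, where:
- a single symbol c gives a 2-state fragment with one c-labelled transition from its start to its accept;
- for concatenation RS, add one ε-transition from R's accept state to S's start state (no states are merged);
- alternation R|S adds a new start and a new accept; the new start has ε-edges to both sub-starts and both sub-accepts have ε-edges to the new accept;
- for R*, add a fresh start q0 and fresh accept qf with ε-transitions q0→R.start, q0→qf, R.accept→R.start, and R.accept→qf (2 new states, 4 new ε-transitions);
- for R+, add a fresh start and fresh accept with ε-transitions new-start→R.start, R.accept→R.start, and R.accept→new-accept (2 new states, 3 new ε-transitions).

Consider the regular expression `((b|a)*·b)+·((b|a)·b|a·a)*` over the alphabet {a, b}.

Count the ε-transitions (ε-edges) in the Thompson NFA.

By structural recursion:
Each of the 8 symbol leaves contributes 0 ε-transitions.
  b|a → 4 ε-transitions
  (b|a)* → 8 ε-transitions
  (b|a)*·b → 9 ε-transitions
  ((b|a)*·b)+ → 12 ε-transitions
  b|a → 4 ε-transitions
  (b|a)·b → 5 ε-transitions
  a·a → 1 ε-transition
  (b|a)·b|a·a → 10 ε-transitions
  ((b|a)·b|a·a)* → 14 ε-transitions
  ((b|a)*·b)+·((b|a)·b|a·a)* → 27 ε-transitions

27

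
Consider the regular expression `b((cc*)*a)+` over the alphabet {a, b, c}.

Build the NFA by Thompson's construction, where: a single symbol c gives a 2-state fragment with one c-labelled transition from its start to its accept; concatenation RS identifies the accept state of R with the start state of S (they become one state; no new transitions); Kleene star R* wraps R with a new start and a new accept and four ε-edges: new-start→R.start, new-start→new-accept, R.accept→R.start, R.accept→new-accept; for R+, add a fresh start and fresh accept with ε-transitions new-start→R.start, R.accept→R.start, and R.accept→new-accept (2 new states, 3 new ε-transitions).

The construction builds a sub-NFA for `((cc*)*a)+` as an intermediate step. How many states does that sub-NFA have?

10

Fragment for `((cc*)*a)+`:
Each of the 3 symbol leaves contributes a 2-state fragment.
  c* = 4 states
  cc* = 5 states
  (cc*)* = 7 states
  (cc*)*a = 8 states
  ((cc*)*a)+ = 10 states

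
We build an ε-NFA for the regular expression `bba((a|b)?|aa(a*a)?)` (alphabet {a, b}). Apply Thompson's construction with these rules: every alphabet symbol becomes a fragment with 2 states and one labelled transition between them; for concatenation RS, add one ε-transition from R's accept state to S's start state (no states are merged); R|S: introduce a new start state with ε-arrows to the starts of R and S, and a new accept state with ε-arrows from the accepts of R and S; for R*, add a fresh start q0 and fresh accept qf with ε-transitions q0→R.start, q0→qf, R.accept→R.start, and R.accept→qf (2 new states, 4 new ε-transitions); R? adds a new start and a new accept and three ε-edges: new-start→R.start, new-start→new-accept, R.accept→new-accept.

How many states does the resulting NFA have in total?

28

Recursing over subexpressions:
Each of the 9 symbol leaves contributes a 2-state fragment.
  a|b — 6 states
  (a|b)? — 8 states
  a* — 4 states
  a*a — 6 states
  (a*a)? — 8 states
  aa(a*a)? — 12 states
  (a|b)?|aa(a*a)? — 22 states
  bba((a|b)?|aa(a*a)?) — 28 states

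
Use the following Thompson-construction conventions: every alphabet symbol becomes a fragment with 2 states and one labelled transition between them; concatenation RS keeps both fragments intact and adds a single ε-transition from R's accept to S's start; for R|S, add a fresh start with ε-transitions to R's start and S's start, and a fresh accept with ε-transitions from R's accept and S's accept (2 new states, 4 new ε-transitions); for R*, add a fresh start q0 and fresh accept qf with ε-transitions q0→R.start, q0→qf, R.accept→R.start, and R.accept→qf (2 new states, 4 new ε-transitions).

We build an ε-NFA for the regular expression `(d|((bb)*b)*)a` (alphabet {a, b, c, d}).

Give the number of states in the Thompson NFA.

Building bottom-up:
Each of the 5 symbol leaves contributes a 2-state fragment.
  bb : 4 states
  (bb)* : 6 states
  (bb)*b : 8 states
  ((bb)*b)* : 10 states
  d|((bb)*b)* : 14 states
  (d|((bb)*b)*)a : 16 states

16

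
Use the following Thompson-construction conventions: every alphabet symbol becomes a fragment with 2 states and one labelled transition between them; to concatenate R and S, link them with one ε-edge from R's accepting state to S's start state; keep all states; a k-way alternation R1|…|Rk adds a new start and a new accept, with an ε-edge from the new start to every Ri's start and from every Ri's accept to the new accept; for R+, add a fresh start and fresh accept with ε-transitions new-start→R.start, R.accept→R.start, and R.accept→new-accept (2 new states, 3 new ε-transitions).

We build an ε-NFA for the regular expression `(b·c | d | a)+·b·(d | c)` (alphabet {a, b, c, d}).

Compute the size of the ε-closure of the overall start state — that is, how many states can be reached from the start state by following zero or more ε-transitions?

Compute the ε-closure size of each fragment's start state recursively; a symbol fragment's start has no outgoing ε-edge, so its closure is just itself (size 1).
  b·c → same as the first factor's closure: C = 1
  b·c | d | a → C = 1 + 1 + 1 + 1 = 4 (the new accept is not ε-reachable since no branch accepts ε)
  (b·c | d | a)+ → new start ε-reaches only the body's start; the new accept needs a symbol first: C = 1 + 4 = 5
  d | c → new start ε-reaches every alternative's start; none of them accept ε, so the new accept is not reached: C = 1 + 1 + 1 = 3
  (b·c | d | a)+·b·(d | c) → same as the first factor's closure: C = 5

5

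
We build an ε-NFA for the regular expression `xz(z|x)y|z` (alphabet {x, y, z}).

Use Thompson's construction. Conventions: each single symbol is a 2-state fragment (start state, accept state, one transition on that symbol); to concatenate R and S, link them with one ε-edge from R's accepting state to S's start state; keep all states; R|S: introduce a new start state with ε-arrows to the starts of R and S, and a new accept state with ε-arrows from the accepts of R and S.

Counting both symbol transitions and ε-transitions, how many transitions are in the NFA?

17

Building bottom-up:
Each of the 6 symbol leaves contributes 1 transition (1 symbol, 0 ε).
  z|x → 6 transitions (2 symbol, 4 ε)
  xz(z|x)y → 12 transitions (5 symbol, 7 ε)
  xz(z|x)y|z → 17 transitions (6 symbol, 11 ε)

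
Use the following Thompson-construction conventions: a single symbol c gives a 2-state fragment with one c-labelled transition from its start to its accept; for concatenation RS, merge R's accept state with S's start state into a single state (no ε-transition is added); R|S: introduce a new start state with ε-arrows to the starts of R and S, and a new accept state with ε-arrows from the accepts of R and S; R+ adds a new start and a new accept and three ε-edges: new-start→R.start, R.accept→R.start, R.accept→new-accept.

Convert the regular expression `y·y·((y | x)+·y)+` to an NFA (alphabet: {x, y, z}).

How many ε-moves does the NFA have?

Building bottom-up:
Each of the 5 symbol leaves contributes 0 ε-transitions.
  y | x = 4 ε-transitions
  (y | x)+ = 7 ε-transitions
  (y | x)+·y = 7 ε-transitions
  ((y | x)+·y)+ = 10 ε-transitions
  y·y·((y | x)+·y)+ = 10 ε-transitions

10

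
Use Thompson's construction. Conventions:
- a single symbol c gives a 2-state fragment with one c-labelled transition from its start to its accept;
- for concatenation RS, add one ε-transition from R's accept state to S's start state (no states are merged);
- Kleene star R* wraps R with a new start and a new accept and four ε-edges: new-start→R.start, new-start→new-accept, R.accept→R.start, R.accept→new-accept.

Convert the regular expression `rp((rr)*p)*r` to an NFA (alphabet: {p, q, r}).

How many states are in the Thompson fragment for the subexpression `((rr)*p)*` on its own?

10

Fragment for `((rr)*p)*`:
Each of the 3 symbol leaves contributes a 2-state fragment.
  rr — 4 states
  (rr)* — 6 states
  (rr)*p — 8 states
  ((rr)*p)* — 10 states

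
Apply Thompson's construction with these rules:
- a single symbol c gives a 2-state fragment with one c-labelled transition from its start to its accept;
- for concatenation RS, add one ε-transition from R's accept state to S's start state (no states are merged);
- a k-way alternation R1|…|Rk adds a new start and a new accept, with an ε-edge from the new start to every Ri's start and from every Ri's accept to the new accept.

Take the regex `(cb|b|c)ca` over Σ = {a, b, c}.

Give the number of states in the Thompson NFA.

14

Per subexpression:
Each of the 6 symbol leaves contributes a 2-state fragment.
  cb = 4 states
  cb|b|c = 10 states
  (cb|b|c)ca = 14 states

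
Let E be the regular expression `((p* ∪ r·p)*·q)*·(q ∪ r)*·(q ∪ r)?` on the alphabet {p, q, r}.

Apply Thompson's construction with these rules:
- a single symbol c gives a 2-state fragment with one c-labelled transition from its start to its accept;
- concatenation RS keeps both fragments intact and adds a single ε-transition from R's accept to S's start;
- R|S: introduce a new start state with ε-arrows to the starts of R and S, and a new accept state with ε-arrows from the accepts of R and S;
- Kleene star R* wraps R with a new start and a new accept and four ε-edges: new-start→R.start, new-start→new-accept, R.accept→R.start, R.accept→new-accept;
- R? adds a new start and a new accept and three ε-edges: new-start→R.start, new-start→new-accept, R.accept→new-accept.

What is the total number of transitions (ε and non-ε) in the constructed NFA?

43

Bottom-up over the parse tree:
Each of the 8 symbol leaves contributes 1 transition (1 symbol, 0 ε).
  p* — 5 transitions (1 symbol, 4 ε)
  r·p — 3 transitions (2 symbol, 1 ε)
  p* ∪ r·p — 12 transitions (3 symbol, 9 ε)
  (p* ∪ r·p)* — 16 transitions (3 symbol, 13 ε)
  (p* ∪ r·p)*·q — 18 transitions (4 symbol, 14 ε)
  ((p* ∪ r·p)*·q)* — 22 transitions (4 symbol, 18 ε)
  q ∪ r — 6 transitions (2 symbol, 4 ε)
  (q ∪ r)* — 10 transitions (2 symbol, 8 ε)
  q ∪ r — 6 transitions (2 symbol, 4 ε)
  (q ∪ r)? — 9 transitions (2 symbol, 7 ε)
  ((p* ∪ r·p)*·q)*·(q ∪ r)*·(q ∪ r)? — 43 transitions (8 symbol, 35 ε)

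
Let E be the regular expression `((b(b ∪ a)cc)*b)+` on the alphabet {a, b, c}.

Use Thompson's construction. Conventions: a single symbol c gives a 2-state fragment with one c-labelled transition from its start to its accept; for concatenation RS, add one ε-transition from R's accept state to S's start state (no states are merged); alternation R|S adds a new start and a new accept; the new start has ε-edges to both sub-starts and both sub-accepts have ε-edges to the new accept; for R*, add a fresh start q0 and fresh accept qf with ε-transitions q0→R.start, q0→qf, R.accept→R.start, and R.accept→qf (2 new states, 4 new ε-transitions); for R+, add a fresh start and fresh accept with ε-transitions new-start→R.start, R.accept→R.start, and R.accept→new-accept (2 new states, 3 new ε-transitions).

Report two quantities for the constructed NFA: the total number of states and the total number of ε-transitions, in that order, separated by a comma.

18, 15

Per subexpression:
Each of the 6 symbol leaves contributes 2 states and 0 ε-transitions.
  b ∪ a : 6 states, 4 ε-transitions
  b(b ∪ a)cc : 12 states, 7 ε-transitions
  (b(b ∪ a)cc)* : 14 states, 11 ε-transitions
  (b(b ∪ a)cc)*b : 16 states, 12 ε-transitions
  ((b(b ∪ a)cc)*b)+ : 18 states, 15 ε-transitions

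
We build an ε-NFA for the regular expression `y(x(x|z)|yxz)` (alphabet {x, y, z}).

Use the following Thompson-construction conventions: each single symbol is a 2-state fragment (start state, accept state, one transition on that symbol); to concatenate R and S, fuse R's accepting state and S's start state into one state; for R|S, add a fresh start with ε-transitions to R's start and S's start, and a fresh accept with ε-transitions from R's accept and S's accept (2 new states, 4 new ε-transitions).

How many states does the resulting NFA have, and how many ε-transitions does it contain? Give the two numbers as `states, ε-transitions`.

14, 8

Recursing over subexpressions:
Each of the 7 symbol leaves contributes 2 states and 0 ε-transitions.
  x|z → 6 states, 4 ε-transitions
  x(x|z) → 7 states, 4 ε-transitions
  yxz → 4 states, 0 ε-transitions
  x(x|z)|yxz → 13 states, 8 ε-transitions
  y(x(x|z)|yxz) → 14 states, 8 ε-transitions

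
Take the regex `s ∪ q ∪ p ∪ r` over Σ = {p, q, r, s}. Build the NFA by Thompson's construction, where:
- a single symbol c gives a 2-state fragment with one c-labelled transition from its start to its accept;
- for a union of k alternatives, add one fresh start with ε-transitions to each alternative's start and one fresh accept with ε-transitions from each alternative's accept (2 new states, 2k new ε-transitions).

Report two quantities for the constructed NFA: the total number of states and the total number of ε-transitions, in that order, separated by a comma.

Recursing over subexpressions:
Each of the 4 symbol leaves contributes 2 states and 0 ε-transitions.
  s ∪ q ∪ p ∪ r = 10 states, 8 ε-transitions

10, 8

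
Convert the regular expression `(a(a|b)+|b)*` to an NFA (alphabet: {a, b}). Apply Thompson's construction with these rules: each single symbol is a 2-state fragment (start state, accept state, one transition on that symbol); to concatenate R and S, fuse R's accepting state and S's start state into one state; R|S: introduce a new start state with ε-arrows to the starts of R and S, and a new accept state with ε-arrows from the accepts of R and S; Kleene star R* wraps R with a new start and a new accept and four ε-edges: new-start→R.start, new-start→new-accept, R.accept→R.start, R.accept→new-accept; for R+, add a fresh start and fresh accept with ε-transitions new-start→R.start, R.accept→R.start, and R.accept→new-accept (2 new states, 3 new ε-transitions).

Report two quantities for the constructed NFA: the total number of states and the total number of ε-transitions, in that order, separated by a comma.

15, 15

Bottom-up over the parse tree:
Each of the 4 symbol leaves contributes 2 states and 0 ε-transitions.
  a|b = 6 states, 4 ε-transitions
  (a|b)+ = 8 states, 7 ε-transitions
  a(a|b)+ = 9 states, 7 ε-transitions
  a(a|b)+|b = 13 states, 11 ε-transitions
  (a(a|b)+|b)* = 15 states, 15 ε-transitions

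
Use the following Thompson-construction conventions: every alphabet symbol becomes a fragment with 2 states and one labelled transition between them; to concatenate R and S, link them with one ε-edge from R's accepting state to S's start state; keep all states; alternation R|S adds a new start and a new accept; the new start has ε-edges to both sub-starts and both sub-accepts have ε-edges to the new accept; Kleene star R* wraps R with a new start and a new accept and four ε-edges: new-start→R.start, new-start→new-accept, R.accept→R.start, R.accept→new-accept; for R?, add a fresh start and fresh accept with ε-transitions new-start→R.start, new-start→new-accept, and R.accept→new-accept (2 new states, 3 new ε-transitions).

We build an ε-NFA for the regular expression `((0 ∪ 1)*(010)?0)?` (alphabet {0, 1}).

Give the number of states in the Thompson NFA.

20

Per subexpression:
Each of the 6 symbol leaves contributes a 2-state fragment.
  0 ∪ 1 = 6 states
  (0 ∪ 1)* = 8 states
  010 = 6 states
  (010)? = 8 states
  (0 ∪ 1)*(010)?0 = 18 states
  ((0 ∪ 1)*(010)?0)? = 20 states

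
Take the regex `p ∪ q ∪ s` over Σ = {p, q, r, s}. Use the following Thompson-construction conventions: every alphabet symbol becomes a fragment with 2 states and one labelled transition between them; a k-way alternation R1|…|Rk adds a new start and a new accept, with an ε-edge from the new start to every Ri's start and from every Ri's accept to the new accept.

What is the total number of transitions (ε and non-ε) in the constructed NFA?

Per subexpression:
Each of the 3 symbol leaves contributes 1 transition (1 symbol, 0 ε).
  p ∪ q ∪ s — 9 transitions (3 symbol, 6 ε)

9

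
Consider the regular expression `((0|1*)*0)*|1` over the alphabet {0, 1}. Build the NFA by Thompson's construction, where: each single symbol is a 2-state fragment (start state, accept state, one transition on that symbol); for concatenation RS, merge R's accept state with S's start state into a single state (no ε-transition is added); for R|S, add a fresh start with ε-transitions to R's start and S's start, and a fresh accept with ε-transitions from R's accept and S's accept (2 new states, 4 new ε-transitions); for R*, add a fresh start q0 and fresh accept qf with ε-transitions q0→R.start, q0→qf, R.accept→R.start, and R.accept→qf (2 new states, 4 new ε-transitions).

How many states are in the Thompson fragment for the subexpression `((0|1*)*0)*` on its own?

13

Fragment for `((0|1*)*0)*`:
Each of the 3 symbol leaves contributes a 2-state fragment.
  1* : 4 states
  0|1* : 8 states
  (0|1*)* : 10 states
  (0|1*)*0 : 11 states
  ((0|1*)*0)* : 13 states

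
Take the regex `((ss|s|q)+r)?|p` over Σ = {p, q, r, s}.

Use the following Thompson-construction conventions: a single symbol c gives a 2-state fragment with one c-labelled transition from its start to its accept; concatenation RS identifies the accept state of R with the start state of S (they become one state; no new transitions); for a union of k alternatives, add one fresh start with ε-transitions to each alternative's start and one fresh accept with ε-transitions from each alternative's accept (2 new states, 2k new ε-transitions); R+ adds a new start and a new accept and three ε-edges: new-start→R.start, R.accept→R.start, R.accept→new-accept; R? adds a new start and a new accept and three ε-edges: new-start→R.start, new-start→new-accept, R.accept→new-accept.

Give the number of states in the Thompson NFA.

18

Bottom-up over the parse tree:
Each of the 6 symbol leaves contributes a 2-state fragment.
  ss → 3 states
  ss|s|q → 9 states
  (ss|s|q)+ → 11 states
  (ss|s|q)+r → 12 states
  ((ss|s|q)+r)? → 14 states
  ((ss|s|q)+r)?|p → 18 states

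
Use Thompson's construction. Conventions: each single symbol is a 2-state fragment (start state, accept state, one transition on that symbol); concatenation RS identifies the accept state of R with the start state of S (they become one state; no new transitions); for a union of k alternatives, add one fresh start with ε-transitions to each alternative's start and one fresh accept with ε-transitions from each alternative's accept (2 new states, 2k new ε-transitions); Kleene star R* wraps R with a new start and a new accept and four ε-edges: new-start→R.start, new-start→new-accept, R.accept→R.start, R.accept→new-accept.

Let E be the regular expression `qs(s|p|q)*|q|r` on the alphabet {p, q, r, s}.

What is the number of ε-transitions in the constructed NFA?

16

Building bottom-up:
Each of the 7 symbol leaves contributes 0 ε-transitions.
  s|p|q = 6 ε-transitions
  (s|p|q)* = 10 ε-transitions
  qs(s|p|q)* = 10 ε-transitions
  qs(s|p|q)*|q|r = 16 ε-transitions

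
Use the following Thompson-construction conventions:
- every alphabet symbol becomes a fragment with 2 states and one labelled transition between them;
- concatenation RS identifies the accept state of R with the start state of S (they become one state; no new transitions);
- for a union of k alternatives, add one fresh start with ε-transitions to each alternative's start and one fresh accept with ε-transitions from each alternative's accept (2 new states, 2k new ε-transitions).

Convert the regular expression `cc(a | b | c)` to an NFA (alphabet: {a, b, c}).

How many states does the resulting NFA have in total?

10

Bottom-up over the parse tree:
Each of the 5 symbol leaves contributes a 2-state fragment.
  a | b | c → 8 states
  cc(a | b | c) → 10 states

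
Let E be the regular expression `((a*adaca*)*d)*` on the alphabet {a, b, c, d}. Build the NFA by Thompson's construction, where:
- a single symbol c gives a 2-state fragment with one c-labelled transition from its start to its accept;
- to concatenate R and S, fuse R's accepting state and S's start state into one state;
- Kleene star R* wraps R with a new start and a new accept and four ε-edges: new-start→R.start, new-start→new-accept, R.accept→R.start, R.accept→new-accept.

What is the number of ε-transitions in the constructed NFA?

Building bottom-up:
Each of the 7 symbol leaves contributes 0 ε-transitions.
  a* = 4 ε-transitions
  a* = 4 ε-transitions
  a*adaca* = 8 ε-transitions
  (a*adaca*)* = 12 ε-transitions
  (a*adaca*)*d = 12 ε-transitions
  ((a*adaca*)*d)* = 16 ε-transitions

16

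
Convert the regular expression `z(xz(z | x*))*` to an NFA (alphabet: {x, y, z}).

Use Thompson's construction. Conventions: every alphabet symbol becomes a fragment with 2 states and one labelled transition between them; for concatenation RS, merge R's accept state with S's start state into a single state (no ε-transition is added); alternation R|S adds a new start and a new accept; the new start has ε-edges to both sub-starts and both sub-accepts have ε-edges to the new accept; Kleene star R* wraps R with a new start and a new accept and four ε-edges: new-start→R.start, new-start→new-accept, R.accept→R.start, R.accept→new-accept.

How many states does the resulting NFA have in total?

13

Bottom-up over the parse tree:
Each of the 5 symbol leaves contributes a 2-state fragment.
  x* = 4 states
  z | x* = 8 states
  xz(z | x*) = 10 states
  (xz(z | x*))* = 12 states
  z(xz(z | x*))* = 13 states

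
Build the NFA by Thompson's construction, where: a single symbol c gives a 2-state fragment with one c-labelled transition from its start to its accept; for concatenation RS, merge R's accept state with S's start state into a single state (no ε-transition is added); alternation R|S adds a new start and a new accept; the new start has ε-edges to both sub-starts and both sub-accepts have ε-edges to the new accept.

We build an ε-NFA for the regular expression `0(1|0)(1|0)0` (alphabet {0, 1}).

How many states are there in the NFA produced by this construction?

13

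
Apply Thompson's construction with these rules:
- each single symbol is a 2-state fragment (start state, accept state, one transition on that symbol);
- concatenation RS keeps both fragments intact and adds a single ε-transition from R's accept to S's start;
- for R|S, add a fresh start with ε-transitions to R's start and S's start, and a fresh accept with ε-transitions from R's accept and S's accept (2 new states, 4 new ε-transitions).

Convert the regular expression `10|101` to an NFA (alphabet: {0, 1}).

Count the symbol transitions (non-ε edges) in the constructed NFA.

5

Bottom-up over the parse tree:
Each of the 5 symbol leaves contributes exactly 1 symbol transition.
  10 = 2 symbol transitions
  101 = 3 symbol transitions
  10|101 = 5 symbol transitions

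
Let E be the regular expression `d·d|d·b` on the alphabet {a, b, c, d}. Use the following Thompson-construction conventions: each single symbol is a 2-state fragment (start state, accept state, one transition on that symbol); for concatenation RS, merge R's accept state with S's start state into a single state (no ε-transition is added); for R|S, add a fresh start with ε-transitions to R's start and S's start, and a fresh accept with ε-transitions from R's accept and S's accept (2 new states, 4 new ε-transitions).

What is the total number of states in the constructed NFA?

Recursing over subexpressions:
Each of the 4 symbol leaves contributes a 2-state fragment.
  d·d : 3 states
  d·b : 3 states
  d·d|d·b : 8 states

8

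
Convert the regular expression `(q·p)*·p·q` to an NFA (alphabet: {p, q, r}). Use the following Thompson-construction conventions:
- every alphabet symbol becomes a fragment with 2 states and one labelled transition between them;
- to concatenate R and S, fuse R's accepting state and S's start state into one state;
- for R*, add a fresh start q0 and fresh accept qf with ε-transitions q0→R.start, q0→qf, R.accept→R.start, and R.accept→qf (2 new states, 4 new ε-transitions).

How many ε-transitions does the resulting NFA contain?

4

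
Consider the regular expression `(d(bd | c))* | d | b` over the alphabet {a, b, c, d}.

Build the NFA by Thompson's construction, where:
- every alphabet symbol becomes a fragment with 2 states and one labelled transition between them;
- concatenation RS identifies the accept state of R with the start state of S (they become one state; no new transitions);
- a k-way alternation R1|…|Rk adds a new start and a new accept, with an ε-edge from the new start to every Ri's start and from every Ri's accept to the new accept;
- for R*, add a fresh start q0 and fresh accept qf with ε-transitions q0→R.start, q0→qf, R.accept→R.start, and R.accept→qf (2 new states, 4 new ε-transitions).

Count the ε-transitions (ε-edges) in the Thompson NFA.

14

By structural recursion:
Each of the 6 symbol leaves contributes 0 ε-transitions.
  bd → 0 ε-transitions
  bd | c → 4 ε-transitions
  d(bd | c) → 4 ε-transitions
  (d(bd | c))* → 8 ε-transitions
  (d(bd | c))* | d | b → 14 ε-transitions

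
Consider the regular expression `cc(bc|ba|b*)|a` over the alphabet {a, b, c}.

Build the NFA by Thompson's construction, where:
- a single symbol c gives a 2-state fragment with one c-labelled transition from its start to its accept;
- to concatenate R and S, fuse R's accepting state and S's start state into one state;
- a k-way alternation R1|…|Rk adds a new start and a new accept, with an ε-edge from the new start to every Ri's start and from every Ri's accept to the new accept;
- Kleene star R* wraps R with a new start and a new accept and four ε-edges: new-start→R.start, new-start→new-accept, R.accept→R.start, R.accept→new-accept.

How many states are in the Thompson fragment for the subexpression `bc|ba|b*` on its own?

Fragment for `bc|ba|b*`:
Each of the 5 symbol leaves contributes a 2-state fragment.
  bc — 3 states
  ba — 3 states
  b* — 4 states
  bc|ba|b* — 12 states

12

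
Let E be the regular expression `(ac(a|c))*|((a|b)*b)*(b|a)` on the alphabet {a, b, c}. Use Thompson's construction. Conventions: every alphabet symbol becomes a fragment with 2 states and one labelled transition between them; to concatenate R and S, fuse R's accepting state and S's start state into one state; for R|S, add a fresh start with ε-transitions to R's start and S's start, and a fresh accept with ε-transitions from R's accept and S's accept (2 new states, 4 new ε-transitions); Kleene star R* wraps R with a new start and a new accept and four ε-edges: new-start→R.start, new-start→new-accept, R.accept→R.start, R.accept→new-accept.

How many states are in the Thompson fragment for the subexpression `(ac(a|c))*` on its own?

Fragment for `(ac(a|c))*`:
Each of the 4 symbol leaves contributes a 2-state fragment.
  a|c : 6 states
  ac(a|c) : 8 states
  (ac(a|c))* : 10 states

10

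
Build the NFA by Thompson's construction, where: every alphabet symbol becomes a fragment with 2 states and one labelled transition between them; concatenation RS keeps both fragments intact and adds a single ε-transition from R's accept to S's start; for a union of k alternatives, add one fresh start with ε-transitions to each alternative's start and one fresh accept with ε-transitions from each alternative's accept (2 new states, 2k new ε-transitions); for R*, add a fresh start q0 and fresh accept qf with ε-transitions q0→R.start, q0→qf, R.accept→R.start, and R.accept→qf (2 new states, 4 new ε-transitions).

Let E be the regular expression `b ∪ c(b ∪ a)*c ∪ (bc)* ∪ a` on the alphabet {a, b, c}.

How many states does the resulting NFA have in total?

24

Building bottom-up:
Each of the 8 symbol leaves contributes a 2-state fragment.
  b ∪ a — 6 states
  (b ∪ a)* — 8 states
  c(b ∪ a)*c — 12 states
  bc — 4 states
  (bc)* — 6 states
  b ∪ c(b ∪ a)*c ∪ (bc)* ∪ a — 24 states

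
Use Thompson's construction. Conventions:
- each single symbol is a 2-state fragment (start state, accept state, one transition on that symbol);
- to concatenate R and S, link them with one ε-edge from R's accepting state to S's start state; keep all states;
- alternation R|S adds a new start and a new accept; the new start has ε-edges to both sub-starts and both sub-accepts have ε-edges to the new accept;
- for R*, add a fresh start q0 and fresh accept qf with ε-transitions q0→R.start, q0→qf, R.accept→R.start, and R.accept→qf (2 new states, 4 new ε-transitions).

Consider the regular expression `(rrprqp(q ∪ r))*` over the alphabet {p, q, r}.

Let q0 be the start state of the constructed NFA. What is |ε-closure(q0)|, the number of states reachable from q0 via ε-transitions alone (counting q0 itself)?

3

Compute the ε-closure size of each fragment's start state recursively; a symbol fragment's start has no outgoing ε-edge, so its closure is just itself (size 1).
  q ∪ r → |ε-closure| = 1 + 1 + 1 = 3 (the new accept is not ε-reachable since no branch accepts ε)
  rrprqp(q ∪ r) → same as the first factor's closure: |ε-closure| = 1
  (rrprqp(q ∪ r))* → |ε-closure| = 1 (new start) + 1 (body) + 1 (new accept) = 3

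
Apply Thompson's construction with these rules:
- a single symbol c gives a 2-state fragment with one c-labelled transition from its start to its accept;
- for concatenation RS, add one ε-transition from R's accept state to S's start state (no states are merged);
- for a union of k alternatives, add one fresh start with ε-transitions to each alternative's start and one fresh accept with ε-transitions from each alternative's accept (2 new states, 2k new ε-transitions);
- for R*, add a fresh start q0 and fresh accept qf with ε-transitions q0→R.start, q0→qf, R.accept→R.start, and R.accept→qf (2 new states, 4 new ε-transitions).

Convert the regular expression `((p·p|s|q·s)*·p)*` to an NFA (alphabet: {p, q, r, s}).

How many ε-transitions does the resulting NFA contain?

17

Building bottom-up:
Each of the 6 symbol leaves contributes 0 ε-transitions.
  p·p = 1 ε-transition
  q·s = 1 ε-transition
  p·p|s|q·s = 8 ε-transitions
  (p·p|s|q·s)* = 12 ε-transitions
  (p·p|s|q·s)*·p = 13 ε-transitions
  ((p·p|s|q·s)*·p)* = 17 ε-transitions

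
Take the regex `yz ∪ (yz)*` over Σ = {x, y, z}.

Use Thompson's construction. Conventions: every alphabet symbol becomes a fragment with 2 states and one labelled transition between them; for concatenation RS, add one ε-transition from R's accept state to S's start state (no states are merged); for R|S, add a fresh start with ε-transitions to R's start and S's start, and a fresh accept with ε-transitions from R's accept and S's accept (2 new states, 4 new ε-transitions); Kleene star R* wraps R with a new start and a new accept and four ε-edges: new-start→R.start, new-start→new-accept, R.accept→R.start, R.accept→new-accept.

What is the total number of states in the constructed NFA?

Per subexpression:
Each of the 4 symbol leaves contributes a 2-state fragment.
  yz = 4 states
  yz = 4 states
  (yz)* = 6 states
  yz ∪ (yz)* = 12 states

12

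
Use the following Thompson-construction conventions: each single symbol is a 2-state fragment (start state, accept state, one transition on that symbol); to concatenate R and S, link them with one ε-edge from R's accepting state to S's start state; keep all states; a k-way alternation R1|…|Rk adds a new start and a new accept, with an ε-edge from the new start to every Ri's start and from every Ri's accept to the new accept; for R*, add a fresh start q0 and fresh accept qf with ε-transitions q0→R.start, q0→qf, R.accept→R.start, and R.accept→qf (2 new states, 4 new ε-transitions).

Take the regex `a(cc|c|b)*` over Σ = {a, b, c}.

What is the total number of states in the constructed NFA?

14

Recursing over subexpressions:
Each of the 5 symbol leaves contributes a 2-state fragment.
  cc → 4 states
  cc|c|b → 10 states
  (cc|c|b)* → 12 states
  a(cc|c|b)* → 14 states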